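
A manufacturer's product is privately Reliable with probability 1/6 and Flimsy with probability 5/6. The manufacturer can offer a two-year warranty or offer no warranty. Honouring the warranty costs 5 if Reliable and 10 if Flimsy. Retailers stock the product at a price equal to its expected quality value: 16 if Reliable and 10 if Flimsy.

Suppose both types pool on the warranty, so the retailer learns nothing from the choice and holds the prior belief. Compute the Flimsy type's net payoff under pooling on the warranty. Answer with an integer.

1

Pooled price = 1/6·16 + 5/6·10 = 11.
Flimsy pays cost 10 for the warranty, so net payoff = 11 − 10 = 1.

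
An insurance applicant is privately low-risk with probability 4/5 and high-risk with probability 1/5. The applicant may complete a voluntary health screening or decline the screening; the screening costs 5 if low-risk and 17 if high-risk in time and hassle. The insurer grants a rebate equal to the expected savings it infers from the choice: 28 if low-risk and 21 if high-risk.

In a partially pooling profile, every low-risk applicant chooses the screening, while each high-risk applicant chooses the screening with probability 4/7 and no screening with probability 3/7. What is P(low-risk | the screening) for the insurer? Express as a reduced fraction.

P(the screening) = (4/5)·1 + (1/5)·(4/7) = 32/35.
By Bayes' rule, P(low-risk | the screening) = (4/5) / (32/35) = 7/8.

7/8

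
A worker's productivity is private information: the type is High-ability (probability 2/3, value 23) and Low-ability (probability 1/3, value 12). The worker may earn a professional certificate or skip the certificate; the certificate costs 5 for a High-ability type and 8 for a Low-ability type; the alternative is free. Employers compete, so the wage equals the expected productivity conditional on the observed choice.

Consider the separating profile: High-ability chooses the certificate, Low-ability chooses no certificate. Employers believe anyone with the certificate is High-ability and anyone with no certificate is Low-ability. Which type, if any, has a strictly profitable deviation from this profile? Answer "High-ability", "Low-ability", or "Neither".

The certificate pays 23; no certificate pays 12.
High-ability: assigned the certificate, nets 23 − 5 = 18; deviating to no certificate nets 12.
Low-ability: assigned no certificate, nets 12; deviating to the certificate nets 23 − 8 = 15.
The Low-ability type gains 3 by deviating.

Low-ability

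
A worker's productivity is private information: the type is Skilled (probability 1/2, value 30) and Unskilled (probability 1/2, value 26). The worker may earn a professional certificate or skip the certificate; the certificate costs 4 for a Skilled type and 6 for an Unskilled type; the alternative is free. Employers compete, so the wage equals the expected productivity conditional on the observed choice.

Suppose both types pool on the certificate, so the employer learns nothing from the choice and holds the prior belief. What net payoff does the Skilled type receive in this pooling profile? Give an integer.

24

Pooled wage = 1/2·30 + 1/2·26 = 28.
Skilled pays cost 4 for the certificate, so net payoff = 28 − 4 = 24.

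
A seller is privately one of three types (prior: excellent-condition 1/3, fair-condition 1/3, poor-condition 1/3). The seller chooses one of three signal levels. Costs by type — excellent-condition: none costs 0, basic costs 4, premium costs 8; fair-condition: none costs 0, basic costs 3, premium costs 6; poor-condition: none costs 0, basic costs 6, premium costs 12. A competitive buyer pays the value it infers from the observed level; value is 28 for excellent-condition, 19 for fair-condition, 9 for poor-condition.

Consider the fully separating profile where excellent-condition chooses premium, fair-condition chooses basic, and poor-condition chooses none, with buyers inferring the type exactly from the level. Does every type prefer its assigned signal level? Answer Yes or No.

No

Separating prices: premium → 28, basic → 19, none → 9.
excellent-condition (assigned premium): none: 9 − 0 = 9; basic: 19 − 4 = 15; premium: 28 − 8 = 20. excellent-condition stays.
fair-condition (assigned basic): none: 9 − 0 = 9; basic: 19 − 3 = 16; premium: 28 − 6 = 22. fair-condition prefers premium.
poor-condition (assigned none): none: 9 − 0 = 9; basic: 19 − 6 = 13; premium: 28 − 12 = 16. poor-condition prefers premium.
At least one type deviates; the separating profile fails.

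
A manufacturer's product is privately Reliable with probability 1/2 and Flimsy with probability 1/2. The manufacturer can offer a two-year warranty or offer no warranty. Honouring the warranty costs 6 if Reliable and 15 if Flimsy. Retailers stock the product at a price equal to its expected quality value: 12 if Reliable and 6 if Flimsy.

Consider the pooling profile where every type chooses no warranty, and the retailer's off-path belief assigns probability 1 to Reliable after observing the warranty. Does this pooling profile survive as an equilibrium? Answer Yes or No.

Yes

On path, the retailer holds the prior and pays 1/2·12 + 1/2·6 = 9. Off path (the warranty), believing Reliable, it pays 12.
Reliable: no warranty nets 9; the warranty nets 12 − 6 = 6. Reliable stays.
Flimsy: no warranty nets 9; the warranty nets 12 − 15 = -3. Flimsy stays.
No type deviates, so pooling is sustained.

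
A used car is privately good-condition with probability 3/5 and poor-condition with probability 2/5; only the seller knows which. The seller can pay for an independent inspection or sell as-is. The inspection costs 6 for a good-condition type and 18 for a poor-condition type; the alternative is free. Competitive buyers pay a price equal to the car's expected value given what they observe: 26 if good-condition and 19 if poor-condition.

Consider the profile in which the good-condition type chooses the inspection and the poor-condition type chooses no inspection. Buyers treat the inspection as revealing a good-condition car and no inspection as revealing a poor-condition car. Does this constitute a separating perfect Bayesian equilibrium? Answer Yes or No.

Yes

Under these beliefs, the inspection earns price 26 and no inspection earns price 19.
good-condition: the inspection nets 26 − 6 = 20; no inspection nets 19. good-condition prefers the inspection.
poor-condition: the inspection nets 26 − 18 = 8; no inspection nets 19. poor-condition prefers no inspection.
Neither type deviates, so the separating profile is an equilibrium.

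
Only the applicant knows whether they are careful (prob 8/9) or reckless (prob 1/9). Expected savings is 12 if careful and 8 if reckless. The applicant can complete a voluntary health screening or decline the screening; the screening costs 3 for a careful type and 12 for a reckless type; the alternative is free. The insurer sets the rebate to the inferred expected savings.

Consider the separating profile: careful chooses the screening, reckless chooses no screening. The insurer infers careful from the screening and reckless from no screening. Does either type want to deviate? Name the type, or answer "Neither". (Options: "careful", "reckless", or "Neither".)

The screening pays 12; no screening pays 8.
careful: assigned the screening, nets 12 − 3 = 9; deviating to no screening nets 8.
reckless: assigned no screening, nets 8; deviating to the screening nets 12 − 12 = 0.
Both types strictly prefer their assigned action; no profitable deviation.

Neither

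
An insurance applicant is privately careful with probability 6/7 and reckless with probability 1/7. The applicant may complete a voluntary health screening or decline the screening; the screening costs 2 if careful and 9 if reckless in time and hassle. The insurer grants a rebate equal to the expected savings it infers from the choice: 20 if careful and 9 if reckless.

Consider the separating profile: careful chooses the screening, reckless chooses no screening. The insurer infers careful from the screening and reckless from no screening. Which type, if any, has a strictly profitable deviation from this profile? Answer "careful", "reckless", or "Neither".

reckless

The screening pays 20; no screening pays 9.
careful: assigned the screening, nets 20 − 2 = 18; deviating to no screening nets 9.
reckless: assigned no screening, nets 9; deviating to the screening nets 20 − 9 = 11.
The reckless type gains 2 by deviating.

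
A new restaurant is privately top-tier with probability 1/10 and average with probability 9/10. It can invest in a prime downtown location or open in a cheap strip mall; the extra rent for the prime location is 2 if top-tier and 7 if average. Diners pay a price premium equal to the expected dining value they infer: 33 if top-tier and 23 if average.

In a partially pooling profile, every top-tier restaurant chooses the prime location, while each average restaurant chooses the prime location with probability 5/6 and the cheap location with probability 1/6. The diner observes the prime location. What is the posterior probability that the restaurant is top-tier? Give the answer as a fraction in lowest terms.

2/17

P(the prime location) = (1/10)·1 + (9/10)·(5/6) = 17/20.
By Bayes' rule, P(top-tier | the prime location) = (1/10) / (17/20) = 2/17.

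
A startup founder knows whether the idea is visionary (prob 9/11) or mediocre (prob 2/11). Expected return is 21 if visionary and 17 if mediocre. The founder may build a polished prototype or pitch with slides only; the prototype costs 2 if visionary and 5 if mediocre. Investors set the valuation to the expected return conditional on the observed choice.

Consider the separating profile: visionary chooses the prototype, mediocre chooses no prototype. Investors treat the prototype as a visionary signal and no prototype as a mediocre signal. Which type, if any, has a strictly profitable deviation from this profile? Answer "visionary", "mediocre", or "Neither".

Neither

The prototype pays 21; no prototype pays 17.
visionary: assigned the prototype, nets 21 − 2 = 19; deviating to no prototype nets 17.
mediocre: assigned no prototype, nets 17; deviating to the prototype nets 21 − 5 = 16.
Both types strictly prefer their assigned action; no profitable deviation.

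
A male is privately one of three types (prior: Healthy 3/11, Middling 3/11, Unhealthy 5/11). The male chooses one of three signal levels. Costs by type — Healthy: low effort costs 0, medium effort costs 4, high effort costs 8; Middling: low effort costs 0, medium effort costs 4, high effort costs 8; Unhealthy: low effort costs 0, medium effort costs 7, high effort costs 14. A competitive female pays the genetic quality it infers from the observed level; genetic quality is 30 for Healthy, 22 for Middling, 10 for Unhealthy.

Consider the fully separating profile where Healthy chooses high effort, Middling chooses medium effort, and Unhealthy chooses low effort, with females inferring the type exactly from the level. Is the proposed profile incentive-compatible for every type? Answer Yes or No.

Separating mating payoffs: high effort → 30, medium effort → 22, low effort → 10.
Healthy (assigned high effort): low effort: 10 − 0 = 10; medium effort: 22 − 4 = 18; high effort: 30 − 8 = 22. Healthy stays.
Middling (assigned medium effort): low effort: 10 − 0 = 10; medium effort: 22 − 4 = 18; high effort: 30 − 8 = 22. Middling prefers high effort.
Unhealthy (assigned low effort): low effort: 10 − 0 = 10; medium effort: 22 − 7 = 15; high effort: 30 − 14 = 16. Unhealthy prefers high effort.
At least one type deviates; the separating profile fails.

No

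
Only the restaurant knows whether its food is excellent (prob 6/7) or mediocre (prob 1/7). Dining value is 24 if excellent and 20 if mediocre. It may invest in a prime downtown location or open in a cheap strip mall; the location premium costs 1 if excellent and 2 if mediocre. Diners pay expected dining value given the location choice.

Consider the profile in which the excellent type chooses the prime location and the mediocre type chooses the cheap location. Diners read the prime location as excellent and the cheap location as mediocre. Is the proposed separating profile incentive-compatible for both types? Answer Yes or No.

No

Under these beliefs, the prime location earns price premium 24 and the cheap location earns price premium 20.
excellent: the prime location nets 24 − 1 = 23; the cheap location nets 20. excellent prefers the prime location.
mediocre: the prime location nets 24 − 2 = 22; the cheap location nets 20. mediocre would deviate to the prime location.
mediocre has a profitable deviation, so the profile is not an equilibrium.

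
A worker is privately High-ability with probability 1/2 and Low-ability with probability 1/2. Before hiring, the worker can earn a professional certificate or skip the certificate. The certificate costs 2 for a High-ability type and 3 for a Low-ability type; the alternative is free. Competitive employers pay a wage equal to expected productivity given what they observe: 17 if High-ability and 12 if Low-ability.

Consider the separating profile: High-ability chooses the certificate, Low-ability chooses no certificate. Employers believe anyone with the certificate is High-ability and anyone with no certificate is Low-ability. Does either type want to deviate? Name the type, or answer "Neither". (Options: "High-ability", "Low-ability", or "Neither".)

The certificate pays 17; no certificate pays 12.
High-ability: assigned the certificate, nets 17 − 2 = 15; deviating to no certificate nets 12.
Low-ability: assigned no certificate, nets 12; deviating to the certificate nets 17 − 3 = 14.
The Low-ability type gains 2 by deviating.

Low-ability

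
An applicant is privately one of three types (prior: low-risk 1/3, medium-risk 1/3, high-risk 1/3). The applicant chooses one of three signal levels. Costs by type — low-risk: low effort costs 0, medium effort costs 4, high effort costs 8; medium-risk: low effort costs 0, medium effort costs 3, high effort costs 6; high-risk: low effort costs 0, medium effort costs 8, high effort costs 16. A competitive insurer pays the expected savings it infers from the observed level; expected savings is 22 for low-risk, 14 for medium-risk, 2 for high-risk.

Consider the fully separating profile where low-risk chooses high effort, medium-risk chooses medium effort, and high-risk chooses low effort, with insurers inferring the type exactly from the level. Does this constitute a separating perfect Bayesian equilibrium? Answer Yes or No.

Separating rebates: high effort → 22, medium effort → 14, low effort → 2.
low-risk (assigned high effort): low effort: 2 − 0 = 2; medium effort: 14 − 4 = 10; high effort: 22 − 8 = 14. low-risk stays.
medium-risk (assigned medium effort): low effort: 2 − 0 = 2; medium effort: 14 − 3 = 11; high effort: 22 − 6 = 16. medium-risk prefers high effort.
high-risk (assigned low effort): low effort: 2 − 0 = 2; medium effort: 14 − 8 = 6; high effort: 22 − 16 = 6. high-risk prefers medium effort.
At least one type deviates; the separating profile fails.

No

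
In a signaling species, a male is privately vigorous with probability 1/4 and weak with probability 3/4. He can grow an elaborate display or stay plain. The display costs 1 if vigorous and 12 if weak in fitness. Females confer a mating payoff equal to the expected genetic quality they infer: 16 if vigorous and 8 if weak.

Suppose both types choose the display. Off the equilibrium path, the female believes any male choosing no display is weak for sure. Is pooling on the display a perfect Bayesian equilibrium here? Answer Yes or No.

No

On path, the female holds the prior and pays 1/4·16 + 3/4·8 = 10. Off path (no display), believing weak, it pays 8.
vigorous: the display nets 10 − 1 = 9; no display nets 8. vigorous stays.
weak: the display nets 10 − 12 = -2; no display nets 8. weak would deviate.
A type deviates, so pooling fails.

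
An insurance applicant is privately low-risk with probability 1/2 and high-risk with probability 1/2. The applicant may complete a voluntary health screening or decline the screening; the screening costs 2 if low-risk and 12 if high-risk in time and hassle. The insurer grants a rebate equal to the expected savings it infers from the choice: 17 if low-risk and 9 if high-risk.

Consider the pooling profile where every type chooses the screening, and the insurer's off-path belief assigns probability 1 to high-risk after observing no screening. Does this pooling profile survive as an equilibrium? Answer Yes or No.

On path, the insurer holds the prior and pays 1/2·17 + 1/2·9 = 13. Off path (no screening), believing high-risk, it pays 9.
low-risk: the screening nets 13 − 2 = 11; no screening nets 9. low-risk stays.
high-risk: the screening nets 13 − 12 = 1; no screening nets 9. high-risk would deviate.
A type deviates, so pooling fails.

No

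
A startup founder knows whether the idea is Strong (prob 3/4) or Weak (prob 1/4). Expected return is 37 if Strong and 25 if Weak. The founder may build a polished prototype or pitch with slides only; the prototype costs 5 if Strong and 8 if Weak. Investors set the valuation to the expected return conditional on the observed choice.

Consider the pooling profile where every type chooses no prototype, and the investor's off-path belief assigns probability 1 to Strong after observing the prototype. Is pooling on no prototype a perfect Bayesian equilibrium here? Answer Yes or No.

Yes

On path, the investor holds the prior and pays 3/4·37 + 1/4·25 = 34. Off path (the prototype), believing Strong, it pays 37.
Strong: no prototype nets 34; the prototype nets 37 − 5 = 32. Strong stays.
Weak: no prototype nets 34; the prototype nets 37 − 8 = 29. Weak stays.
No type deviates, so pooling is sustained.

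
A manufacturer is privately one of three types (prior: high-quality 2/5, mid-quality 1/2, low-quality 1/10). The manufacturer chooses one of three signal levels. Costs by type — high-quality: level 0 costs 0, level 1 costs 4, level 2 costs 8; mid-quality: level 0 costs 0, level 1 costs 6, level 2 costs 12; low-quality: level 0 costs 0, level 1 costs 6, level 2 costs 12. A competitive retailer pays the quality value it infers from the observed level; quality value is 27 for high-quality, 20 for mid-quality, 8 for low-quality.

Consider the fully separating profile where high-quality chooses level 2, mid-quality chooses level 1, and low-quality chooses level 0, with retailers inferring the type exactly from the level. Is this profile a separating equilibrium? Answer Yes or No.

Separating prices: level 2 → 27, level 1 → 20, level 0 → 8.
high-quality (assigned level 2): level 0: 8 − 0 = 8; level 1: 20 − 4 = 16; level 2: 27 − 8 = 19. high-quality stays.
mid-quality (assigned level 1): level 0: 8 − 0 = 8; level 1: 20 − 6 = 14; level 2: 27 − 12 = 15. mid-quality prefers level 2.
low-quality (assigned level 0): level 0: 8 − 0 = 8; level 1: 20 − 6 = 14; level 2: 27 − 12 = 15. low-quality prefers level 2.
At least one type deviates; the separating profile fails.

No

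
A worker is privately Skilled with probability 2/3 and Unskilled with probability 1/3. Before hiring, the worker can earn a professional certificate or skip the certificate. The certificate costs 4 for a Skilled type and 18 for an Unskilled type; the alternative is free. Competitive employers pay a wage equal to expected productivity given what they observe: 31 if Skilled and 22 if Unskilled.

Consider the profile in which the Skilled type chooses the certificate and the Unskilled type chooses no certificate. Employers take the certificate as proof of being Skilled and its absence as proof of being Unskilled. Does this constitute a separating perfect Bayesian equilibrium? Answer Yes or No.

Under these beliefs, the certificate earns wage 31 and no certificate earns wage 22.
Skilled: the certificate nets 31 − 4 = 27; no certificate nets 22. Skilled prefers the certificate.
Unskilled: the certificate nets 31 − 18 = 13; no certificate nets 22. Unskilled prefers no certificate.
Neither type deviates, so the separating profile is an equilibrium.

Yes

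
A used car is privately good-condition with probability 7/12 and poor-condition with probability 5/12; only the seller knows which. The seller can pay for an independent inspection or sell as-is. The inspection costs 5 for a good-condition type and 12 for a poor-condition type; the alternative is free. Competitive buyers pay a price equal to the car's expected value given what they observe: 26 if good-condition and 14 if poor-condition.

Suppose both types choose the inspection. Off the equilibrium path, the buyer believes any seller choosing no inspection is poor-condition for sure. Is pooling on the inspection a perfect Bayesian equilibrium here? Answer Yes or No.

On path, the buyer holds the prior and pays 7/12·26 + 5/12·14 = 21. Off path (no inspection), believing poor-condition, it pays 14.
good-condition: the inspection nets 21 − 5 = 16; no inspection nets 14. good-condition stays.
poor-condition: the inspection nets 21 − 12 = 9; no inspection nets 14. poor-condition would deviate.
A type deviates, so pooling fails.

No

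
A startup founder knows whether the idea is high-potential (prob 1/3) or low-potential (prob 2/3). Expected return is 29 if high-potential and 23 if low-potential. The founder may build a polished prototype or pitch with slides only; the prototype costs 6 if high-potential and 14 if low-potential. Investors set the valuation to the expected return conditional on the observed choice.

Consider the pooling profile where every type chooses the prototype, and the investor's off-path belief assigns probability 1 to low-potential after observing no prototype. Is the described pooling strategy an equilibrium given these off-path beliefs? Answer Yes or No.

No

On path, the investor holds the prior and pays 1/3·29 + 2/3·23 = 25. Off path (no prototype), believing low-potential, it pays 23.
high-potential: the prototype nets 25 − 6 = 19; no prototype nets 23. high-potential would deviate.
low-potential: the prototype nets 25 − 14 = 11; no prototype nets 23. low-potential would deviate.
A type deviates, so pooling fails.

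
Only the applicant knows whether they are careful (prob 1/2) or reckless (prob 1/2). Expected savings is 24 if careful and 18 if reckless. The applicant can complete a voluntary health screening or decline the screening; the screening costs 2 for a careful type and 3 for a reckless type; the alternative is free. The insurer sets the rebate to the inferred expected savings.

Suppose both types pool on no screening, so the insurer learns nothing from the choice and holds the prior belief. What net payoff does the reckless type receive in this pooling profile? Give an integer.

21

Pooled rebate = 1/2·24 + 1/2·18 = 21.
reckless pays no cost for no screening, so net payoff = 21.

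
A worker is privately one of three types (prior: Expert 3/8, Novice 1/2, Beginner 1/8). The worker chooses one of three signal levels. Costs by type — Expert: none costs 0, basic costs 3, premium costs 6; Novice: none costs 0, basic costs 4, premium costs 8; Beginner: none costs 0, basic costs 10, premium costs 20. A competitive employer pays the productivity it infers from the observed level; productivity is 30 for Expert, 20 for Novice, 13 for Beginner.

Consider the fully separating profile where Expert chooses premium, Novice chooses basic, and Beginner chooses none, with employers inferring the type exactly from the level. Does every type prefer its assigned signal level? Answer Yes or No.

Separating wages: premium → 30, basic → 20, none → 13.
Expert (assigned premium): none: 13 − 0 = 13; basic: 20 − 3 = 17; premium: 30 − 6 = 24. Expert stays.
Novice (assigned basic): none: 13 − 0 = 13; basic: 20 − 4 = 16; premium: 30 − 8 = 22. Novice prefers premium.
Beginner (assigned none): none: 13 − 0 = 13; basic: 20 − 10 = 10; premium: 30 − 20 = 10. Beginner stays.
At least one type deviates; the separating profile fails.

No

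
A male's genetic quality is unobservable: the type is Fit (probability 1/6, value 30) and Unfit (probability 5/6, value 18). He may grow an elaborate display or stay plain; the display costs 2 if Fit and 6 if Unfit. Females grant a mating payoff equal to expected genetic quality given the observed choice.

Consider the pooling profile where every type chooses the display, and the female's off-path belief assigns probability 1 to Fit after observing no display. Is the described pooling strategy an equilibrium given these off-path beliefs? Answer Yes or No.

On path, the female holds the prior and pays 1/6·30 + 5/6·18 = 20. Off path (no display), believing Fit, it pays 30.
Fit: the display nets 20 − 2 = 18; no display nets 30. Fit would deviate.
Unfit: the display nets 20 − 6 = 14; no display nets 30. Unfit would deviate.
A type deviates, so pooling fails.

No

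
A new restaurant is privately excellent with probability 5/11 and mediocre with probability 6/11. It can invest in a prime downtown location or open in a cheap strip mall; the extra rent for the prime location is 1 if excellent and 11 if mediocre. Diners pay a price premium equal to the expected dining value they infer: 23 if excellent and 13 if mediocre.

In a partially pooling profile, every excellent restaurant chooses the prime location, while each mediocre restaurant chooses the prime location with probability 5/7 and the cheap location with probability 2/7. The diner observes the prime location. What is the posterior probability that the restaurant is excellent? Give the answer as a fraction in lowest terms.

P(the prime location) = (5/11)·1 + (6/11)·(5/7) = 65/77.
By Bayes' rule, P(excellent | the prime location) = (5/11) / (65/77) = 7/13.

7/13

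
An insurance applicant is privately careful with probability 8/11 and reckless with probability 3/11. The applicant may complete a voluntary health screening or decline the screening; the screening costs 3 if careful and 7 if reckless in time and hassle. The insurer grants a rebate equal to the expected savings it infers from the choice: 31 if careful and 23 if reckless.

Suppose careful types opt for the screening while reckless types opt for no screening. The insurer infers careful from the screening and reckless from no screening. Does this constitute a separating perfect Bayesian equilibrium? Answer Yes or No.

No

Under these beliefs, the screening earns rebate 31 and no screening earns rebate 23.
careful: the screening nets 31 − 3 = 28; no screening nets 23. careful prefers the screening.
reckless: the screening nets 31 − 7 = 24; no screening nets 23. reckless would deviate to the screening.
reckless has a profitable deviation, so the profile is not an equilibrium.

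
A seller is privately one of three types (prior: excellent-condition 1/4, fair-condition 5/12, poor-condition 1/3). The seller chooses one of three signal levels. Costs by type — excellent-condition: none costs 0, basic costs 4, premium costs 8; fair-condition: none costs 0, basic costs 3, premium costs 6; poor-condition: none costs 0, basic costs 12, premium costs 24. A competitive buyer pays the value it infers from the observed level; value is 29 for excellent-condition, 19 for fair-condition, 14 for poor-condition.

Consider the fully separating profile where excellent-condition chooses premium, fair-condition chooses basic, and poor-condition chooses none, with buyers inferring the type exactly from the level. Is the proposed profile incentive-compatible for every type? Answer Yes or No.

No

Separating prices: premium → 29, basic → 19, none → 14.
excellent-condition (assigned premium): none: 14 − 0 = 14; basic: 19 − 4 = 15; premium: 29 − 8 = 21. excellent-condition stays.
fair-condition (assigned basic): none: 14 − 0 = 14; basic: 19 − 3 = 16; premium: 29 − 6 = 23. fair-condition prefers premium.
poor-condition (assigned none): none: 14 − 0 = 14; basic: 19 − 12 = 7; premium: 29 − 24 = 5. poor-condition stays.
At least one type deviates; the separating profile fails.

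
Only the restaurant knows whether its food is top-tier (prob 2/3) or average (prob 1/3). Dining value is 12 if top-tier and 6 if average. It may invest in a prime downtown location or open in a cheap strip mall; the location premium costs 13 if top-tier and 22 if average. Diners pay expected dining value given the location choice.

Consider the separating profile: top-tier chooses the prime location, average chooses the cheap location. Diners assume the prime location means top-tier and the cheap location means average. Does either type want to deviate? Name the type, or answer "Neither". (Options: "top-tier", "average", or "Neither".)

The prime location pays 12; the cheap location pays 6.
top-tier: assigned the prime location, nets 12 − 13 = -1; deviating to the cheap location nets 6.
average: assigned the cheap location, nets 6; deviating to the prime location nets 12 − 22 = -10.
The top-tier type gains 7 by deviating.

top-tier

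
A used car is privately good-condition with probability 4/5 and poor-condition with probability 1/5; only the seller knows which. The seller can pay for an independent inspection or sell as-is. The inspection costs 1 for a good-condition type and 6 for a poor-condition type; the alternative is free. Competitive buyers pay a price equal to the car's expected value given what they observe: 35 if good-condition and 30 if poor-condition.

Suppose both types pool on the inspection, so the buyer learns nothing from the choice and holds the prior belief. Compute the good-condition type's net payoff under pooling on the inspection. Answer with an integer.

33

Pooled price = 4/5·35 + 1/5·30 = 34.
good-condition pays cost 1 for the inspection, so net payoff = 34 − 1 = 33.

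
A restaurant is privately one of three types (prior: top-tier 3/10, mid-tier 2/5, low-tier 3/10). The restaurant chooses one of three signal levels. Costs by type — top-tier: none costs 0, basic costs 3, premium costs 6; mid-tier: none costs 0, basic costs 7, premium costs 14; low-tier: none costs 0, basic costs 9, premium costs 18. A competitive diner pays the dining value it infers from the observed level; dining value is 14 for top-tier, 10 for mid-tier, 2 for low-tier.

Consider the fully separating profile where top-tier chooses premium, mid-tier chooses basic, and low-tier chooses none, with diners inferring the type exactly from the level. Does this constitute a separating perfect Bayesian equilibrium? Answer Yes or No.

Separating price premiums: premium → 14, basic → 10, none → 2.
top-tier (assigned premium): none: 2 − 0 = 2; basic: 10 − 3 = 7; premium: 14 − 6 = 8. top-tier stays.
mid-tier (assigned basic): none: 2 − 0 = 2; basic: 10 − 7 = 3; premium: 14 − 14 = 0. mid-tier stays.
low-tier (assigned none): none: 2 − 0 = 2; basic: 10 − 9 = 1; premium: 14 − 18 = -4. low-tier stays.
Every type prefers its assigned level; separation holds.

Yes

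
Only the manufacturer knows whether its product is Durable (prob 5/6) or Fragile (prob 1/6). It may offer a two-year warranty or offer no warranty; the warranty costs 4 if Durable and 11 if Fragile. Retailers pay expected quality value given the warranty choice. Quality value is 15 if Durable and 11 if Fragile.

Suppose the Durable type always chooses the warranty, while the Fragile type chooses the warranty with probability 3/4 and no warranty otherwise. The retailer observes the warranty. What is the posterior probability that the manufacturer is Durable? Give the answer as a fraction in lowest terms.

20/23

P(the warranty) = (5/6)·1 + (1/6)·(3/4) = 23/24.
By Bayes' rule, P(Durable | the warranty) = (5/6) / (23/24) = 20/23.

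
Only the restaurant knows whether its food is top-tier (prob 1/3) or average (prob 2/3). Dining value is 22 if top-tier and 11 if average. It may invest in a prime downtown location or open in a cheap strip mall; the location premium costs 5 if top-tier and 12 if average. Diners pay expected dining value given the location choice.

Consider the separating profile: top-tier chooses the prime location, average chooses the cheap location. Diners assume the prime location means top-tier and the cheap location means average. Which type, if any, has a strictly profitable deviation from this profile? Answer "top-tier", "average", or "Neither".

Neither

The prime location pays 22; the cheap location pays 11.
top-tier: assigned the prime location, nets 22 − 5 = 17; deviating to the cheap location nets 11.
average: assigned the cheap location, nets 11; deviating to the prime location nets 22 − 12 = 10.
Both types strictly prefer their assigned action; no profitable deviation.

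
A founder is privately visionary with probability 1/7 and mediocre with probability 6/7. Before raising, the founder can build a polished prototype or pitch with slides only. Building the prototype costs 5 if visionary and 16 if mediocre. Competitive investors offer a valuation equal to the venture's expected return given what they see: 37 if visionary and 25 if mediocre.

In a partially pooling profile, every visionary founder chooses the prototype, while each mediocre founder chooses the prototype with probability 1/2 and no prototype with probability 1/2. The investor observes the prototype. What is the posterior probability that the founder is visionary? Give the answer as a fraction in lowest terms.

1/4

P(the prototype) = (1/7)·1 + (6/7)·(1/2) = 4/7.
By Bayes' rule, P(visionary | the prototype) = (1/7) / (4/7) = 1/4.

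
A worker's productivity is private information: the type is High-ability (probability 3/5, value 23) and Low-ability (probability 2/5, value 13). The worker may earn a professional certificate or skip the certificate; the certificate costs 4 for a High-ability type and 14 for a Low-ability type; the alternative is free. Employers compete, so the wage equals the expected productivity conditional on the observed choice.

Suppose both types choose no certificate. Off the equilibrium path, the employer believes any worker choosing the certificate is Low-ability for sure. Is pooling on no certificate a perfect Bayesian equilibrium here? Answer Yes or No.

Yes

On path, the employer holds the prior and pays 3/5·23 + 2/5·13 = 19. Off path (the certificate), believing Low-ability, it pays 13.
High-ability: no certificate nets 19; the certificate nets 13 − 4 = 9. High-ability stays.
Low-ability: no certificate nets 19; the certificate nets 13 − 14 = -1. Low-ability stays.
No type deviates, so pooling is sustained.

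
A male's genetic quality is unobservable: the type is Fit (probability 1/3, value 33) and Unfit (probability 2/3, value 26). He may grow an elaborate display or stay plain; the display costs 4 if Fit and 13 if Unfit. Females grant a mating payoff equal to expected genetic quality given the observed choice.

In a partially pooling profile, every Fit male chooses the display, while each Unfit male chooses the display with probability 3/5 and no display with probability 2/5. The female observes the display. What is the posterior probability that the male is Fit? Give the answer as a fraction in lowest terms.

5/11

P(the display) = (1/3)·1 + (2/3)·(3/5) = 11/15.
By Bayes' rule, P(Fit | the display) = (1/3) / (11/15) = 5/11.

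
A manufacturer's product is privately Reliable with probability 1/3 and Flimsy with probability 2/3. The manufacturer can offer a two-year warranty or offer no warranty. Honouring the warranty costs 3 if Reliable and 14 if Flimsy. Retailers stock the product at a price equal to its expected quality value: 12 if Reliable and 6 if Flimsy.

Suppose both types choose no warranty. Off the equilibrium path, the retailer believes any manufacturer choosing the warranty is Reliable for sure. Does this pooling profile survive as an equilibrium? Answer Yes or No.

On path, the retailer holds the prior and pays 1/3·12 + 2/3·6 = 8. Off path (the warranty), believing Reliable, it pays 12.
Reliable: no warranty nets 8; the warranty nets 12 − 3 = 9. Reliable would deviate.
Flimsy: no warranty nets 8; the warranty nets 12 − 14 = -2. Flimsy stays.
A type deviates, so pooling fails.

No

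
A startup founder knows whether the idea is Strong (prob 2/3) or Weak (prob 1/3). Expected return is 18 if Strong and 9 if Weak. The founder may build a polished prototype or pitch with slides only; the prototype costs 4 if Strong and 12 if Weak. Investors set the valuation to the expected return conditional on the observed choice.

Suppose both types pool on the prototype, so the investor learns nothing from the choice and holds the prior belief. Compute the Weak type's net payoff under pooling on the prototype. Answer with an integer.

Pooled valuation = 2/3·18 + 1/3·9 = 15.
Weak pays cost 12 for the prototype, so net payoff = 15 − 12 = 3.

3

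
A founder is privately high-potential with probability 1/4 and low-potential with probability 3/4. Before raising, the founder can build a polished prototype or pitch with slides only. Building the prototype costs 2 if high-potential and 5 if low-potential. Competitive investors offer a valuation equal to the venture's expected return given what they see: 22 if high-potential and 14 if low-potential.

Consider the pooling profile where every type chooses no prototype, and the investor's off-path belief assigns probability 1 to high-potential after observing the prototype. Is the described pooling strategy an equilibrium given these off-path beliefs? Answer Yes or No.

No

On path, the investor holds the prior and pays 1/4·22 + 3/4·14 = 16. Off path (the prototype), believing high-potential, it pays 22.
high-potential: no prototype nets 16; the prototype nets 22 − 2 = 20. high-potential would deviate.
low-potential: no prototype nets 16; the prototype nets 22 − 5 = 17. low-potential would deviate.
A type deviates, so pooling fails.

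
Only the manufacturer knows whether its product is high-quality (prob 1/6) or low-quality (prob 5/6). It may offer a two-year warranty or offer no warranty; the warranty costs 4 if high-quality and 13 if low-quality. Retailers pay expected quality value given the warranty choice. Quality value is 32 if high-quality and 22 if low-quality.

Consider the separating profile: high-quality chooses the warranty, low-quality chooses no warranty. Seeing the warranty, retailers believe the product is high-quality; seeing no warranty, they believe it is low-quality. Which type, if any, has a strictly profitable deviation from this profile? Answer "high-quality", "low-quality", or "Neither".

Neither

The warranty pays 32; no warranty pays 22.
high-quality: assigned the warranty, nets 32 − 4 = 28; deviating to no warranty nets 22.
low-quality: assigned no warranty, nets 22; deviating to the warranty nets 32 − 13 = 19.
Both types strictly prefer their assigned action; no profitable deviation.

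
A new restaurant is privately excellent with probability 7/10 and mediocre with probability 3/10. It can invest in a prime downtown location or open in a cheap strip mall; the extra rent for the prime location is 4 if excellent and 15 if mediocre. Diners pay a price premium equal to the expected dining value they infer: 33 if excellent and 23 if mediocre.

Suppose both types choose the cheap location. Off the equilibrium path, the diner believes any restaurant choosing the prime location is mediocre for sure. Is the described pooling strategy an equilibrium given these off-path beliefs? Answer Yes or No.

On path, the diner holds the prior and pays 7/10·33 + 3/10·23 = 30. Off path (the prime location), believing mediocre, it pays 23.
excellent: the cheap location nets 30; the prime location nets 23 − 4 = 19. excellent stays.
mediocre: the cheap location nets 30; the prime location nets 23 − 15 = 8. mediocre stays.
No type deviates, so pooling is sustained.

Yes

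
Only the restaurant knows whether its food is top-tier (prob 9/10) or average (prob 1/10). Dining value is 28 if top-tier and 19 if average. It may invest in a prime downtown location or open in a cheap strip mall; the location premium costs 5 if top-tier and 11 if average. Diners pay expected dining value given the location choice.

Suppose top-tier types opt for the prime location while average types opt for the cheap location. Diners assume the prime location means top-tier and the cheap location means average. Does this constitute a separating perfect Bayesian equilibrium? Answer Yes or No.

Yes

Under these beliefs, the prime location earns price premium 28 and the cheap location earns price premium 19.
top-tier: the prime location nets 28 − 5 = 23; the cheap location nets 19. top-tier prefers the prime location.
average: the prime location nets 28 − 11 = 17; the cheap location nets 19. average prefers the cheap location.
Neither type deviates, so the separating profile is an equilibrium.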